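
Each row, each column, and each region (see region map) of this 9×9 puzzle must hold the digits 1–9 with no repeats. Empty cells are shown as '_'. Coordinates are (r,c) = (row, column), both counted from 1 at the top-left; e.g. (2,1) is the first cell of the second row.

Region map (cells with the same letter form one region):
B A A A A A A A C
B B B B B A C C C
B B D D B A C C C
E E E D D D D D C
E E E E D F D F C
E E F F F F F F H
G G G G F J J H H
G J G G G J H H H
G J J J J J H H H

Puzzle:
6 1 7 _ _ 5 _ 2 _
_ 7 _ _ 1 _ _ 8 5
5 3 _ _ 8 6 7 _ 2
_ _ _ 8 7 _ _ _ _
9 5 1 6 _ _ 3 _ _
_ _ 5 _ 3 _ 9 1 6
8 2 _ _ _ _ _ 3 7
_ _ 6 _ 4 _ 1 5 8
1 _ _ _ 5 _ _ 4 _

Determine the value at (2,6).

(1,5) = 9 (sole candidate).
(3,8) = 9 (sole candidate).
(4,2) = 4 (sole candidate).
(4,8) = 6 (sole candidate).
(5,5) = 2 (sole candidate).
(5,8) = 7 (sole candidate).
(5,9) = 4 (sole candidate).
(6,2) = 8 (sole candidate).
(7,3) = 9 (sole candidate).
(7,4) = 5 (sole candidate).
(7,5) = 6 (sole candidate).
(7,7) = 4 (sole candidate).
(8,2) = 9 (sole candidate).
(9,2) = 6 (sole candidate).
(9,7) = 2 (sole candidate).
(9,9) = 9 (sole candidate).
(1,7) = 8 (sole candidate).
(1,9) = 3 (sole candidate).
(2,7) = 6 (sole candidate).
(3,3) = 4 (sole candidate).
(3,4) = 1 (sole candidate).
(4,6) = 9 (sole candidate).
(4,7) = 5 (sole candidate).
(4,9) = 1 (sole candidate).
(5,6) = 8 (sole candidate).
(7,6) = 1 (sole candidate).
(1,4) = 4 (sole candidate).
(2,3) = 2 (sole candidate).
(2,4) = 9 (sole candidate).
(2,6) = 3: row 2 has {1,2,5,6,7,8,9}; col 6 has {1,5,6,8,9}; region has {1,2,4,5,6,7,8,9} → only 3 remains.

3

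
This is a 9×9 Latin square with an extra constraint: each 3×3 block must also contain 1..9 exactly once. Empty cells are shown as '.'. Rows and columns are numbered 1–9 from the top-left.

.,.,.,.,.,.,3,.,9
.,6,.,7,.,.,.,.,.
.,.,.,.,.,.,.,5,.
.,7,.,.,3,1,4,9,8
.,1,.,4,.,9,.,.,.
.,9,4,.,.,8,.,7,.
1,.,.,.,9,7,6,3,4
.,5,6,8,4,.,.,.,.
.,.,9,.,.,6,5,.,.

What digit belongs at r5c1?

r5c7 = 2: row 5 has {1,4,9}; col 7 has {3,4,5,6}; box has {4,7,8,9} → only 2 remains.
r5c8 = 6: row 5 has {1,2,4,9}; col 8 has {3,5,7,9}; box has {2,4,7,8,9} → only 6 remains.
r6c7 = 1: row 6 has {4,7,8,9}; col 7 has {2,3,4,5,6}; box has {2,4,6,7,8,9} → only 1 remains.
r2c7 = 8: row 2 has {6,7}; col 7 has {1,2,3,4,5,6}; box has {3,5,9} → only 8 remains.
r3c7 = 7: row 3 has {5}; col 7 has {1,2,3,4,5,6,8}; box has {3,5,8,9} → only 7 remains.
r8c7 = 9: row 8 has {4,5,6,8}; col 7 has {1,2,3,4,5,6,7,8}; box has {3,4,5,6} → only 9 remains.
r2c1 = 9: in row 2, 9 can only go here (every other open cell in that row sees a 9).
r3c4 = 9: in row 3, 9 can only go here (every other open cell in that row sees a 9).
r5c5 = 7: in row 5, 7 can only go here (every other open cell in that row sees a 7).
r7c4 = 5: in row 7, 5 can only go here (every other open cell in that row sees a 5).
r1c3 = 7: in column 3, 7 can only go here (every other open cell in that column sees a 7).
r9c4 = 3: in column 4, 3 can only go here (every other open cell in that column sees a 3).
r8c6 = 2: row 8 has {4,5,6,8,9}; col 6 has {1,6,7,8,9}; box has {3,4,5,6,7,8,9} → only 2 remains.
r8c8 = 1: row 8 has {2,4,5,6,8,9}; col 8 has {3,5,6,7,9}; box has {3,4,5,6,9} → only 1 remains.
r8c9 = 7: row 8 has {1,2,4,5,6,8,9}; col 9 has {4,8,9}; box has {1,3,4,5,6,9} → only 7 remains.
r9c5 = 1: row 9 has {3,5,6,9}; col 5 has {3,4,7,9}; box has {2,3,4,5,6,7,8,9} → only 1 remains.
r9c9 = 2: row 9 has {1,3,5,6,9}; col 9 has {4,7,8,9}; box has {1,3,4,5,6,7,9} → only 2 remains.
r2c9 = 1: row 2 has {6,7,8,9}; col 9 has {2,4,7,8,9}; box has {3,5,7,8,9} → only 1 remains.
r3c9 = 6: row 3 has {5,7,9}; col 9 has {1,2,4,7,8,9}; box has {1,3,5,7,8,9} → only 6 remains.
r8c1 = 3: row 8 has {1,2,4,5,6,7,8,9}; col 1 has {1,9}; box has {1,5,6,9} → only 3 remains.
r9c8 = 8: row 9 has {1,2,3,5,6,9}; col 8 has {1,3,5,6,7,9}; box has {1,2,3,4,5,6,7,9} → only 8 remains.
r9c2 = 4: row 9 has {1,2,3,5,6,8,9}; col 2 has {1,5,6,7,9}; box has {1,3,5,6,9} → only 4 remains.
r9c1 = 7: row 9 has {1,2,3,4,5,6,8,9}; col 1 has {1,3,9}; box has {1,3,4,5,6,9} → only 7 remains.
r1c4 = 1: in row 1, 1 can only go here (every other open cell in that row sees a 1).
r1c5 = 6: in row 1, 6 can only go here (every other open cell in that row sees a 6).
r3c3 = 1: in row 3, 1 can only go here (every other open cell in that row sees a 1).
r6c9 = 3: in row 6, 3 can only go here (every other open cell in that row sees a 3).
r5c9 = 5: row 5 has {1,2,4,6,7,9}; col 9 has {1,2,3,4,6,7,8,9}; box has {1,2,3,4,6,7,8,9} → only 5 remains.
r5c1 = 8: row 5 has {1,2,4,5,6,7,9}; col 1 has {1,3,7,9}; box has {1,4,7,9} → only 8 remains.

8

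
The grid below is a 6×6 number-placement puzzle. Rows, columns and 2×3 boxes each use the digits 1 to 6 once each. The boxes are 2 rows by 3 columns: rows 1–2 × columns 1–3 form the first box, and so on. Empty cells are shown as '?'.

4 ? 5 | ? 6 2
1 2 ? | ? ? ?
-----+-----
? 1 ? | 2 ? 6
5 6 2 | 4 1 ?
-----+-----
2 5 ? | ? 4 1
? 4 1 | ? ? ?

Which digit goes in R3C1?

R1C2 = 3 (sole candidate).
R1C4 = 1 (sole candidate).
R2C3 = 6 (sole candidate).
R3C1 = 3: row 3 has {1,2,6}; col 1 has {1,2,4,5}; box has {1,2,5,6} → only 3 remains.

3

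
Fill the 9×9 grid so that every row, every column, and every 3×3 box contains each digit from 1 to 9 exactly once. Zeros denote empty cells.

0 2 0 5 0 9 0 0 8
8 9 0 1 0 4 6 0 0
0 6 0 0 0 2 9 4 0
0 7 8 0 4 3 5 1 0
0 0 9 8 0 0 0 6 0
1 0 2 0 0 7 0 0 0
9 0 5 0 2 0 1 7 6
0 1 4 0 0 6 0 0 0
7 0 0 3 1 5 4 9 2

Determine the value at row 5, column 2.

row 1, column 8 = 3: row 1 has {2,5,8,9}; col 8 has {1,4,6,7,9}; box has {4,6,8,9} → only 3 remains.
row 3, column 4 = 7: row 3 has {2,4,6,9}; col 4 has {1,3,5,8}; box has {1,2,4,5,9} → only 7 remains.
row 4, column 1 = 6: row 4 has {1,3,4,5,7,8}; col 1 has {1,7,8,9}; box has {1,2,7,8,9} → only 6 remains.
row 4, column 9 = 9: row 4 has {1,3,4,5,6,7,8}; col 9 has {2,6,8}; box has {1,5,6} → only 9 remains.
row 5, column 5 = 5: row 5 has {6,8,9}; col 5 has {1,2,4}; box has {3,4,7,8} → only 5 remains.
row 5, column 6 = 1: row 5 has {5,6,8,9}; col 6 has {2,3,4,5,6,7,9}; box has {3,4,5,7,8} → only 1 remains.
row 6, column 8 = 8: row 6 has {1,2,7}; col 8 has {1,3,4,6,7,9}; box has {1,5,6,9} → only 8 remains.
row 7, column 4 = 4: row 7 has {1,2,5,6,7,9}; col 4 has {1,3,5,7,8}; box has {1,2,3,5,6} → only 4 remains.
row 7, column 6 = 8: row 7 has {1,2,4,5,6,7,9}; col 6 has {1,2,3,4,5,6,7,9}; box has {1,2,3,4,5,6} → only 8 remains.
row 8, column 4 = 9: row 8 has {1,4,6}; col 4 has {1,3,4,5,7,8}; box has {1,2,3,4,5,6,8} → only 9 remains.
row 8, column 5 = 7: row 8 has {1,4,6,9}; col 5 has {1,2,4,5}; box has {1,2,3,4,5,6,8,9} → only 7 remains.
row 8, column 8 = 5: row 8 has {1,4,6,7,9}; col 8 has {1,3,4,6,7,8,9}; box has {1,2,4,6,7,9} → only 5 remains.
row 8, column 9 = 3: row 8 has {1,4,5,6,7,9}; col 9 has {2,6,8,9}; box has {1,2,4,5,6,7,9} → only 3 remains.
row 9, column 2 = 8: row 9 has {1,2,3,4,5,7,9}; col 2 has {1,2,6,7,9}; box has {1,4,5,7,9} → only 8 remains.
row 9, column 3 = 6: row 9 has {1,2,3,4,5,7,8,9}; col 3 has {2,4,5,8,9}; box has {1,4,5,7,8,9} → only 6 remains.
row 1, column 1 = 4: row 1 has {2,3,5,8,9}; col 1 has {1,6,7,8,9}; box has {2,6,8,9} → only 4 remains.
row 1, column 5 = 6: row 1 has {2,3,4,5,8,9}; col 5 has {1,2,4,5,7}; box has {1,2,4,5,7,9} → only 6 remains.
row 1, column 7 = 7: row 1 has {2,3,4,5,6,8,9}; col 7 has {1,4,5,6,9}; box has {3,4,6,8,9} → only 7 remains.
row 2, column 5 = 3: row 2 has {1,4,6,8,9}; col 5 has {1,2,4,5,6,7}; box has {1,2,4,5,6,7,9} → only 3 remains.
row 2, column 8 = 2: row 2 has {1,3,4,6,8,9}; col 8 has {1,3,4,5,6,7,8,9}; box has {3,4,6,7,8,9} → only 2 remains.
row 2, column 9 = 5: row 2 has {1,2,3,4,6,8,9}; col 9 has {2,3,6,8,9}; box has {2,3,4,6,7,8,9} → only 5 remains.
row 3, column 5 = 8: row 3 has {2,4,6,7,9}; col 5 has {1,2,3,4,5,6,7}; box has {1,2,3,4,5,6,7,9} → only 8 remains.
row 3, column 9 = 1: row 3 has {2,4,6,7,8,9}; col 9 has {2,3,5,6,8,9}; box has {2,3,4,5,6,7,8,9} → only 1 remains.
row 4, column 4 = 2: row 4 has {1,3,4,5,6,7,8,9}; col 4 has {1,3,4,5,7,8,9}; box has {1,3,4,5,7,8} → only 2 remains.
row 5, column 1 = 3: row 5 has {1,5,6,8,9}; col 1 has {1,4,6,7,8,9}; box has {1,2,6,7,8,9} → only 3 remains.
row 5, column 2 = 4: row 5 has {1,3,5,6,8,9}; col 2 has {1,2,6,7,8,9}; box has {1,2,3,6,7,8,9} → only 4 remains.

4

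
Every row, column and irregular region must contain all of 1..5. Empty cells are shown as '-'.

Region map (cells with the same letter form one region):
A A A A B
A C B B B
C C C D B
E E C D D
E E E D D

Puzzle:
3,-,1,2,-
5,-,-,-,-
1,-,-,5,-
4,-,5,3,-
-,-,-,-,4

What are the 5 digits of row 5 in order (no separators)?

25314

r1c2 = 4 (sole candidate).
r1c5 = 5 (sole candidate).
r5c1 = 2: row 5 has {4}; col 1 has {1,3,4,5}; region has {4} → only 2 remains.
r5c3 = 3: row 5 has {2,4}; col 3 has {1,5}; region has {2,4} → only 3 remains.
r5c4 = 1: row 5 has {2,3,4}; col 4 has {2,3,5}; region has {3,4,5} → only 1 remains.
r2c4 = 4 (sole candidate).
r4c2 = 1 (sole candidate).
r4c5 = 2 (sole candidate).
r5c2 = 5: row 5 has {1,2,3,4}; col 2 has {1,4}; region has {1,2,3,4} → only 5 remains.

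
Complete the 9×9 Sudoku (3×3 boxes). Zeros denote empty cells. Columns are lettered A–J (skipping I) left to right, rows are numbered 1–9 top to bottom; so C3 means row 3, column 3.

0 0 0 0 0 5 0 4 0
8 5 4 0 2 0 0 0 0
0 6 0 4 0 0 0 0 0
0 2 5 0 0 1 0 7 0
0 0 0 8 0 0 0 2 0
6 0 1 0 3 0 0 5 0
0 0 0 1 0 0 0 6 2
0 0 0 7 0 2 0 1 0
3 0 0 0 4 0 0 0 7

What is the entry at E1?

E5 = 5: in row 5, 5 can only go here (every other open cell in that row sees a 5).
D6 = 2: in row 6, 2 can only go here (every other open cell in that row sees a 2).
B9 = 1: in row 9, 1 can only go here (every other open cell in that row sees a 1).
C9 = 2: in row 9, 2 can only go here (every other open cell in that row sees a 2).
C8 = 6: in column 3, 6 can only go here (every other open cell in that column sees a 6).
C7 = 8: in column 3, 8 can only go here (every other open cell in that column sees an 8).
E7 = 9: row 7 has {1,2,6,8}; col 5 has {2,3,4,5}; box has {1,2,4,7} → only 9 remains.
F7 = 3: row 7 has {1,2,6,8,9}; col 6 has {1,2,5}; box has {1,2,4,7,9} → only 3 remains.
E8 = 8: row 8 has {1,2,6,7}; col 5 has {2,3,4,5,9}; box has {1,2,3,4,7,9} → only 8 remains.
F9 = 6: row 9 has {1,2,3,4,7}; col 6 has {1,2,3,5}; box has {1,2,3,4,7,8,9} → only 6 remains.
E4 = 6: row 4 has {1,2,5,7}; col 5 has {2,3,4,5,8,9}; box has {1,2,3,5,8} → only 6 remains.
D9 = 5: row 9 has {1,2,3,4,6,7}; col 4 has {1,2,4,7,8}; box has {1,2,3,4,6,7,8,9} → only 5 remains.
D4 = 9: row 4 has {1,2,5,6,7}; col 4 has {1,2,4,5,7,8}; box has {1,2,3,5,6,8} → only 9 remains.
A4 = 4: row 4 has {1,2,5,6,7,9}; col 1 has {3,6,8}; box has {1,2,5,6} → only 4 remains.
B6 = 8: in column 2, 8 can only go here (every other open cell in that column sees an 8).
F6 = 7: in row 6, 7 can only go here (every other open cell in that row sees a 7).
F2 = 9: row 2 has {2,4,5,8}; col 6 has {1,2,3,5,6,7}; box has {2,4,5} → only 9 remains.
H2 = 3: row 2 has {2,4,5,8,9}; col 8 has {1,2,4,5,6,7}; box has {4} → only 3 remains.
F3 = 8: row 3 has {4,6}; col 6 has {1,2,3,5,6,7,9}; box has {2,4,5,9} → only 8 remains.
H3 = 9: row 3 has {4,6,8}; col 8 has {1,2,3,4,5,6,7}; box has {3,4} → only 9 remains.
F5 = 4: row 5 has {2,5,8}; col 6 has {1,2,3,5,6,7,8,9}; box has {1,2,3,5,6,7,8,9} → only 4 remains.
H9 = 8: row 9 has {1,2,3,4,5,6,7}; col 8 has {1,2,3,4,5,6,7,9}; box has {1,2,6,7} → only 8 remains.
D2 = 6: row 2 has {2,3,4,5,8,9}; col 4 has {1,2,4,5,7,8,9}; box has {2,4,5,8,9} → only 6 remains.
J2 = 1: row 2 has {2,3,4,5,6,8,9}; col 9 has {2,7}; box has {3,4,9} → only 1 remains.
J3 = 5: row 3 has {4,6,8,9}; col 9 has {1,2,7}; box has {1,3,4,9} → only 5 remains.
G9 = 9: row 9 has {1,2,3,4,5,6,7,8}; col 7 has {}; box has {1,2,6,7,8} → only 9 remains.
D1 = 3: row 1 has {4,5}; col 4 has {1,2,4,5,6,7,8,9}; box has {2,4,5,6,8,9} → only 3 remains.
G2 = 7: row 2 has {1,2,3,4,5,6,8,9}; col 7 has {9}; box has {1,3,4,5,9} → only 7 remains.
G3 = 2: row 3 has {4,5,6,8,9}; col 7 has {7,9}; box has {1,3,4,5,7,9} → only 2 remains.
G6 = 4: row 6 has {1,2,3,5,6,7,8}; col 7 has {2,7,9}; box has {2,5,7} → only 4 remains.
J6 = 9: row 6 has {1,2,3,4,5,6,7,8}; col 9 has {1,2,5,7}; box has {2,4,5,7} → only 9 remains.
G7 = 5: row 7 has {1,2,3,6,8,9}; col 7 has {2,4,7,9}; box has {1,2,6,7,8,9} → only 5 remains.
G8 = 3: row 8 has {1,2,6,7,8}; col 7 has {2,4,5,7,9}; box has {1,2,5,6,7,8,9} → only 3 remains.
J8 = 4: row 8 has {1,2,3,6,7,8}; col 9 has {1,2,5,7,9}; box has {1,2,3,5,6,7,8,9} → only 4 remains.
G4 = 8: row 4 has {1,2,4,5,6,7,9}; col 7 has {2,3,4,5,7,9}; box has {2,4,5,7,9} → only 8 remains.
J4 = 3: row 4 has {1,2,4,5,6,7,8,9}; col 9 has {1,2,4,5,7,9}; box has {2,4,5,7,8,9} → only 3 remains.
J5 = 6: row 5 has {2,4,5,8}; col 9 has {1,2,3,4,5,7,9}; box has {2,3,4,5,7,8,9} → only 6 remains.
A7 = 7: row 7 has {1,2,3,5,6,8,9}; col 1 has {3,4,6,8}; box has {1,2,3,6,8} → only 7 remains.
B7 = 4: row 7 has {1,2,3,5,6,7,8,9}; col 2 has {1,2,5,6,8}; box has {1,2,3,6,7,8} → only 4 remains.
B8 = 9: row 8 has {1,2,3,4,6,7,8}; col 2 has {1,2,4,5,6,8}; box has {1,2,3,4,6,7,8} → only 9 remains.
B1 = 7: row 1 has {3,4,5}; col 2 has {1,2,4,5,6,8,9}; box has {4,5,6,8} → only 7 remains.
C1 = 9: row 1 has {3,4,5,7}; col 3 has {1,2,4,5,6,8}; box has {4,5,6,7,8} → only 9 remains.
E1 = 1: row 1 has {3,4,5,7,9}; col 5 has {2,3,4,5,6,8,9}; box has {2,3,4,5,6,8,9} → only 1 remains.

1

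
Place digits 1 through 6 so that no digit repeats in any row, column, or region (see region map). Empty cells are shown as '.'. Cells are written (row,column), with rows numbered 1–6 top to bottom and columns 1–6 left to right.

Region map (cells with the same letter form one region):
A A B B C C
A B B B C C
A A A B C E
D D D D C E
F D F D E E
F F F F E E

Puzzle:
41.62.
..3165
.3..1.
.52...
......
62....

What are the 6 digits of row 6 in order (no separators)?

(1,3) = 5: row 1 has {1,2,4,6}; col 3 has {2,3}; region has {1,3,6} → only 5 remains.
(1,6) = 3: row 1 has {1,2,4,5,6}; col 6 has {5}; region has {1,2,5,6} → only 3 remains.
(2,1) = 2: row 2 has {1,3,5,6}; col 1 has {4,6}; region has {1,3,4} → only 2 remains.
(2,2) = 4: row 2 has {1,2,3,5,6}; col 2 has {1,2,3,5}; region has {1,3,5,6} → only 4 remains.
(3,1) = 5: row 3 has {1,3}; col 1 has {2,4,6}; region has {1,2,3,4} → only 5 remains.
(3,3) = 6: row 3 has {1,3,5}; col 3 has {2,3,5}; region has {1,2,3,4,5} → only 6 remains.
(3,4) = 2: row 3 has {1,3,5,6}; col 4 has {1,6}; region has {1,3,4,5,6} → only 2 remains.
(3,6) = 4: row 3 has {1,2,3,5,6}; col 6 has {3,5}; region has {} → only 4 remains.
(4,5) = 4: row 4 has {2,5}; col 5 has {1,2,6}; region has {1,2,3,5,6} → only 4 remains.
(5,2) = 6: row 5 has {}; col 2 has {1,2,3,4,5}; region has {2,5} → only 6 remains.
(6,6) = 1: row 6 has {2,6}; col 6 has {3,4,5}; region has {4} → only 1 remains.
(4,4) = 3: row 4 has {2,4,5}; col 4 has {1,2,6}; region has {2,5,6} → only 3 remains.
(4,6) = 6: row 4 has {2,3,4,5}; col 6 has {1,3,4,5}; region has {1,4} → only 6 remains.
(5,4) = 4: row 5 has {6}; col 4 has {1,2,3,6}; region has {2,3,5,6} → only 4 remains.
(5,6) = 2: row 5 has {4,6}; col 6 has {1,3,4,5,6}; region has {1,4,6} → only 2 remains.
(6,3) = 4: row 6 has {1,2,6}; col 3 has {2,3,5,6}; region has {2,6} → only 4 remains.
(6,4) = 5: row 6 has {1,2,4,6}; col 4 has {1,2,3,4,6}; region has {2,4,6} → only 5 remains.
(6,5) = 3: row 6 has {1,2,4,5,6}; col 5 has {1,2,4,6}; region has {1,2,4,6} → only 3 remains.

624531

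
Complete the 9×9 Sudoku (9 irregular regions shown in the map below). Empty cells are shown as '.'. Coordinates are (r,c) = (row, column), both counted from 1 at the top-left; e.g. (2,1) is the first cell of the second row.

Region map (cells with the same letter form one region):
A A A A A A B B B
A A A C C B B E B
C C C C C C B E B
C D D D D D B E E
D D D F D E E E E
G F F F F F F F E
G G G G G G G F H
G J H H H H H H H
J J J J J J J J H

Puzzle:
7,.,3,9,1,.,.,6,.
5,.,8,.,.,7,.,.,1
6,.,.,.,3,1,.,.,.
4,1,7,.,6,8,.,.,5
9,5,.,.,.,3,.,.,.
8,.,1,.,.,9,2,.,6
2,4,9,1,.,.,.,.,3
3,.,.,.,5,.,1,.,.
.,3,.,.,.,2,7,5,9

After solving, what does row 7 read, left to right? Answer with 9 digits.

249175683

(1,2) = 2: row 1 has {1,3,6,7,9}; col 2 has {1,3,4,5}; region has {1,3,5,7,8,9} → only 2 remains.
(1,6) = 4: row 1 has {1,2,3,6,7,9}; col 6 has {1,2,3,7,8,9}; region has {1,2,3,5,7,8,9} → only 4 remains.
(1,9) = 8: row 1 has {1,2,3,4,6,7,9}; col 9 has {1,3,5,6,9}; region has {1,6,7} → only 8 remains.
(2,2) = 6: row 2 has {1,5,7,8}; col 2 has {1,2,3,4,5}; region has {1,2,3,4,5,7,8,9} → only 6 remains.
(2,4) = 2: row 2 has {1,5,6,7,8}; col 4 has {1,9}; region has {1,3,4,6} → only 2 remains.
(2,5) = 9: row 2 has {1,2,5,6,7,8}; col 5 has {1,3,5,6}; region has {1,2,3,4,6} → only 9 remains.
(2,8) = 4: row 2 has {1,2,5,6,7,8,9}; col 8 has {5,6}; region has {3,5,6} → only 4 remains.
(3,3) = 5: row 3 has {1,3,6}; col 3 has {1,3,7,8,9}; region has {1,2,3,4,6,9} → only 5 remains.
(4,4) = 3: row 4 has {1,4,5,6,7,8}; col 4 has {1,2,9}; region has {1,5,6,7,8,9} → only 3 remains.
(4,7) = 9: row 4 has {1,3,4,5,6,7,8}; col 7 has {1,2,7}; region has {1,6,7,8} → only 9 remains.
(4,8) = 2: row 4 has {1,3,4,5,6,7,8,9}; col 8 has {4,5,6}; region has {3,4,5,6} → only 2 remains.
(5,7) = 8: row 5 has {3,5,9}; col 7 has {1,2,7,9}; region has {2,3,4,5,6} → only 8 remains.
(5,9) = 7: row 5 has {3,5,8,9}; col 9 has {1,3,5,6,8,9}; region has {2,3,4,5,6,8} → only 7 remains.
(6,2) = 7: row 6 has {1,2,6,8,9}; col 2 has {1,2,3,4,5,6}; region has {1,2,9} → only 7 remains.
(6,5) = 4: row 6 has {1,2,6,7,8,9}; col 5 has {1,3,5,6,9}; region has {1,2,7,9} → only 4 remains.
(6,8) = 3: row 6 has {1,2,4,6,7,8,9}; col 8 has {2,4,5,6}; region has {1,2,4,7,9} → only 3 remains.
(7,5) = 7: row 7 has {1,2,3,4,9}; col 5 has {1,3,4,5,6,9}; region has {1,2,3,4,8,9} → only 7 remains.
(7,8) = 8: row 7 has {1,2,3,4,7,9}; col 8 has {2,3,4,5,6}; region has {1,2,3,4,7,9} → only 8 remains.
(8,6) = 6: row 8 has {1,3,5}; col 6 has {1,2,3,4,7,8,9}; region has {1,3,5,9} → only 6 remains.
(8,8) = 7: row 8 has {1,3,5,6}; col 8 has {2,3,4,5,6,8}; region has {1,3,5,6,9} → only 7 remains.
(9,1) = 1: row 9 has {2,3,5,7,9}; col 1 has {2,3,4,5,6,7,8,9}; region has {2,3,5,7} → only 1 remains.
(9,5) = 8: row 9 has {1,2,3,5,7,9}; col 5 has {1,3,4,5,6,7,9}; region has {1,2,3,5,7} → only 8 remains.
(1,7) = 5: row 1 has {1,2,3,4,6,7,8,9}; col 7 has {1,2,7,8,9}; region has {1,6,7,8,9} → only 5 remains.
(2,7) = 3: row 2 has {1,2,4,5,6,7,8,9}; col 7 has {1,2,5,7,8,9}; region has {1,5,6,7,8,9} → only 3 remains.
(3,2) = 8: row 3 has {1,3,5,6}; col 2 has {1,2,3,4,5,6,7}; region has {1,2,3,4,5,6,9} → only 8 remains.
(3,4) = 7: row 3 has {1,3,5,6,8}; col 4 has {1,2,3,9}; region has {1,2,3,4,5,6,8,9} → only 7 remains.
(3,7) = 4: row 3 has {1,3,5,6,7,8}; col 7 has {1,2,3,5,7,8,9}; region has {1,3,5,6,7,8,9} → only 4 remains.
(3,8) = 9: row 3 has {1,3,4,5,6,7,8}; col 8 has {2,3,4,5,6,7,8}; region has {2,3,4,5,6,7,8} → only 9 remains.
(3,9) = 2: row 3 has {1,3,4,5,6,7,8,9}; col 9 has {1,3,5,6,7,8,9}; region has {1,3,4,5,6,7,8,9} → only 2 remains.
(5,4) = 6: row 5 has {3,5,7,8,9}; col 4 has {1,2,3,7,9}; region has {1,2,3,4,7,8,9} → only 6 remains.
(5,5) = 2: row 5 has {3,5,6,7,8,9}; col 5 has {1,3,4,5,6,7,8,9}; region has {1,3,5,6,7,8,9} → only 2 remains.
(5,8) = 1: row 5 has {2,3,5,6,7,8,9}; col 8 has {2,3,4,5,6,7,8,9}; region has {2,3,4,5,6,7,8,9} → only 1 remains.
(6,4) = 5: row 6 has {1,2,3,4,6,7,8,9}; col 4 has {1,2,3,6,7,9}; region has {1,2,3,4,6,7,8,9} → only 5 remains.
(7,6) = 5: row 7 has {1,2,3,4,7,8,9}; col 6 has {1,2,3,4,6,7,8,9}; region has {1,2,3,4,7,8,9} → only 5 remains.
(7,7) = 6: row 7 has {1,2,3,4,5,7,8,9}; col 7 has {1,2,3,4,5,7,8,9}; region has {1,2,3,4,5,7,8,9} → only 6 remains.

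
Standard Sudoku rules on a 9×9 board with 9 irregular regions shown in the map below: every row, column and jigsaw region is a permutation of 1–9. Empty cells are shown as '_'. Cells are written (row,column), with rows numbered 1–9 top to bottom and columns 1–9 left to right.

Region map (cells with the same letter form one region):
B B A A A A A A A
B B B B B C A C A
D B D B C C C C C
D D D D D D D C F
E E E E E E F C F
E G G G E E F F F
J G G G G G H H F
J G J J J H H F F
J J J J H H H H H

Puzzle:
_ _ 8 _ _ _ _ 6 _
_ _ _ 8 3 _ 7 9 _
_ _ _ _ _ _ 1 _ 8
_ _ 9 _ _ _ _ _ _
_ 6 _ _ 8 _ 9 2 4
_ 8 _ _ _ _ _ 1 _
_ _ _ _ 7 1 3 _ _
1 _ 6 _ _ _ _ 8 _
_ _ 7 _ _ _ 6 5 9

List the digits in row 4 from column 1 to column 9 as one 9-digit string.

479156832

(7,8) = 4: row 7 has {1,3,7}; col 8 has {1,2,5,6,8,9}; region has {3,5,6,9} → only 4 remains.
(8,7) = 2: row 8 has {1,6,8}; col 7 has {1,3,6,7,9}; region has {3,4,5,6,9} → only 2 remains.
(9,5) = 1: row 9 has {5,6,7,9}; col 5 has {3,7,8}; region has {2,3,4,5,6,9} → only 1 remains.
(9,6) = 8: row 9 has {1,5,6,7,9}; col 6 has {1}; region has {1,2,3,4,5,6,9} → only 8 remains.
(6,7) = 5: row 6 has {1,8}; col 7 has {1,2,3,6,7,9}; region has {1,4,8,9} → only 5 remains.
(8,6) = 7: row 8 has {1,2,6,8}; col 6 has {1,8}; region has {1,2,3,4,5,6,8,9} → only 7 remains.
(8,9) = 3: row 8 has {1,2,6,7,8}; col 9 has {4,8,9}; region has {1,4,5,8,9} → only 3 remains.
(1,7) = 4: row 1 has {6,8}; col 7 has {1,2,3,5,6,7,9}; region has {6,7,8} → only 4 remains.
(4,7) = 8: row 4 has {9}; col 7 has {1,2,3,4,5,6,7,9}; region has {9} → only 8 remains.
(7,1) = 8: in row 7, 8 can only go here (every other open cell in that row sees an 8).
Singles propagation stalls; (4,9) is still open with candidates {2,6,7}.
  Try (4,9) = 6: this forces (7,9)=2, (6,9)=7, (7,3)=5, (7,2)=9, (7,4)=6; then row 6 has no cell left for 6 — contradiction.
  Try (4,9) = 7: this forces (4,8)=3, (3,8)=7; then region D has no cell left for 7 — contradiction.
So (4,9) = 2.
(7,9) = 6 (sole candidate).
(6,9) = 7 (sole candidate).
(6,4) = 6 (hidden single in row 6).
(2,1) = 6 (hidden single in region B).
(6,3) = 3 (hidden single in region G).
(8,2) = 4 (hidden single in region G).
Singles propagation stalls before every target cell is settled. Branch on (1,9) (candidates {1,5}).
  Try (1,9) = 1: this forces (2,9)=5, (2,6)=4, (3,3)=4; then row 4 has no cell left for 4 — contradiction.
So (1,9) = 5.
(2,9) = 1 (sole candidate).
(1,2) = 1 (hidden single in row 1).
(1,1) = 7 (hidden single in row 1).
(3,8) = 7 (hidden single in row 3).
(4,8) = 3: row 4 has {2,8,9}; col 8 has {1,2,4,5,6,7,8,9}; region has {1,2,7,8,9} → only 3 remains.
(3,1) = 3 (hidden single in row 3).
(5,1) = 5 (sole candidate).
(5,3) = 1 (sole candidate).
(5,6) = 3 (sole candidate).
(4,1) = 4: row 4 has {2,3,8,9}; col 1 has {1,3,5,6,7,8}; region has {3,8,9} → only 4 remains.
(5,4) = 7 (sole candidate).
(9,1) = 2 (sole candidate).
(9,2) = 3 (sole candidate).
(9,4) = 4 (sole candidate).
(6,1) = 9 (sole candidate).
(1,4) = 3 (hidden single in row 1).
(4,4) = 1: in row 4, 1 can only go here (every other open cell in that row sees a 1).
(4,2) = 7: in row 4, 7 can only go here (every other open cell in that row sees a 7).
(2,3) = 4 (hidden single in column 3).
(2,6) = 5 (sole candidate).
(4,6) = 6: row 4 has {1,2,3,4,7,8,9}; col 6 has {1,3,5,7,8}; region has {1,3,4,7,8,9} → only 6 remains.
(2,2) = 2 (sole candidate).
(3,6) = 4 (sole candidate).
(4,5) = 5: row 4 has {1,2,3,4,6,7,8,9}; col 5 has {1,3,7,8}; region has {1,3,4,6,7,8,9} → only 5 remains.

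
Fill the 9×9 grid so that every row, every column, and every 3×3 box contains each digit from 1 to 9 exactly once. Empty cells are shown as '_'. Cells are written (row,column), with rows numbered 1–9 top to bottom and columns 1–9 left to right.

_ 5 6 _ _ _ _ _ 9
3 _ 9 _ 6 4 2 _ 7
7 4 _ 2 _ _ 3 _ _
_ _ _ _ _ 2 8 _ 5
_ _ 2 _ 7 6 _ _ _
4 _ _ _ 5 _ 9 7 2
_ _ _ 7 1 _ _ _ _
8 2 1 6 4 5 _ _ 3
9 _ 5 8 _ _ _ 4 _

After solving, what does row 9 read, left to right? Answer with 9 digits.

(3,3) = 8: row 3 has {2,3,4,7}; col 3 has {1,2,5,6,9}; box has {3,4,5,6,7,9} → only 8 remains.
(3,5) = 9: row 3 has {2,3,4,7,8}; col 5 has {1,4,5,6,7}; box has {2,4,6} → only 9 remains.
(3,6) = 1: row 3 has {2,3,4,7,8,9}; col 6 has {2,4,5,6}; box has {2,4,6,9} → only 1 remains.
(3,9) = 6: row 3 has {1,2,3,4,7,8,9}; col 9 has {2,3,5,7,9}; box has {2,3,7,9} → only 6 remains.
(4,5) = 3: row 4 has {2,5,8}; col 5 has {1,4,5,6,7,9}; box has {2,5,6,7} → only 3 remains.
(6,3) = 3: row 6 has {2,4,5,7,9}; col 3 has {1,2,5,6,8,9}; box has {2,4} → only 3 remains.
(6,4) = 1: row 6 has {2,3,4,5,7,9}; col 4 has {2,6,7,8}; box has {2,3,5,6,7} → only 1 remains.
(6,6) = 8: row 6 has {1,2,3,4,5,7,9}; col 6 has {1,2,4,5,6}; box has {1,2,3,5,6,7} → only 8 remains.
(7,1) = 6: row 7 has {1,7}; col 1 has {3,4,7,8,9}; box has {1,2,5,8,9} → only 6 remains.
(7,2) = 3: row 7 has {1,6,7}; col 2 has {2,4,5}; box has {1,2,5,6,8,9} → only 3 remains.
(7,3) = 4: row 7 has {1,3,6,7}; col 3 has {1,2,3,5,6,8,9}; box has {1,2,3,5,6,8,9} → only 4 remains.
(7,6) = 9: row 7 has {1,3,4,6,7}; col 6 has {1,2,4,5,6,8}; box has {1,4,5,6,7,8} → only 9 remains.
(7,7) = 5: row 7 has {1,3,4,6,7,9}; col 7 has {2,3,8,9}; box has {3,4} → only 5 remains.
(7,9) = 8: row 7 has {1,3,4,5,6,7,9}; col 9 has {2,3,5,6,7,9}; box has {3,4,5} → only 8 remains.
(8,7) = 7: row 8 has {1,2,3,4,5,6,8}; col 7 has {2,3,5,8,9}; box has {3,4,5,8} → only 7 remains.
(8,8) = 9: row 8 has {1,2,3,4,5,6,7,8}; col 8 has {4,7}; box has {3,4,5,7,8} → only 9 remains.
(9,2) = 7: row 9 has {4,5,8,9}; col 2 has {2,3,4,5}; box has {1,2,3,4,5,6,8,9} → only 7 remains.
(9,5) = 2: row 9 has {4,5,7,8,9}; col 5 has {1,3,4,5,6,7,9}; box has {1,4,5,6,7,8,9} → only 2 remains.
(9,6) = 3: row 9 has {2,4,5,7,8,9}; col 6 has {1,2,4,5,6,8,9}; box has {1,2,4,5,6,7,8,9} → only 3 remains.
(9,9) = 1: row 9 has {2,3,4,5,7,8,9}; col 9 has {2,3,5,6,7,8,9}; box has {3,4,5,7,8,9} → only 1 remains.
(1,4) = 3: row 1 has {5,6,9}; col 4 has {1,2,6,7,8}; box has {1,2,4,6,9} → only 3 remains.
(1,5) = 8: row 1 has {3,5,6,9}; col 5 has {1,2,3,4,5,6,7,9}; box has {1,2,3,4,6,9} → only 8 remains.
(1,6) = 7: row 1 has {3,5,6,8,9}; col 6 has {1,2,3,4,5,6,8,9}; box has {1,2,3,4,6,8,9} → only 7 remains.
(1,8) = 1: row 1 has {3,5,6,7,8,9}; col 8 has {4,7,9}; box has {2,3,6,7,9} → only 1 remains.
(2,2) = 1: row 2 has {2,3,4,6,7,9}; col 2 has {2,3,4,5,7}; box has {3,4,5,6,7,8,9} → only 1 remains.
(2,4) = 5: row 2 has {1,2,3,4,6,7,9}; col 4 has {1,2,3,6,7,8}; box has {1,2,3,4,6,7,8,9} → only 5 remains.
(2,8) = 8: row 2 has {1,2,3,4,5,6,7,9}; col 8 has {1,4,7,9}; box has {1,2,3,6,7,9} → only 8 remains.
(3,8) = 5: row 3 has {1,2,3,4,6,7,8,9}; col 8 has {1,4,7,8,9}; box has {1,2,3,6,7,8,9} → only 5 remains.
(4,1) = 1: row 4 has {2,3,5,8}; col 1 has {3,4,6,7,8,9}; box has {2,3,4} → only 1 remains.
(4,3) = 7: row 4 has {1,2,3,5,8}; col 3 has {1,2,3,4,5,6,8,9}; box has {1,2,3,4} → only 7 remains.
(4,8) = 6: row 4 has {1,2,3,5,7,8}; col 8 has {1,4,5,7,8,9}; box has {2,5,7,8,9} → only 6 remains.
(5,1) = 5: row 5 has {2,6,7}; col 1 has {1,3,4,6,7,8,9}; box has {1,2,3,4,7} → only 5 remains.
(5,8) = 3: row 5 has {2,5,6,7}; col 8 has {1,4,5,6,7,8,9}; box has {2,5,6,7,8,9} → only 3 remains.
(5,9) = 4: row 5 has {2,3,5,6,7}; col 9 has {1,2,3,5,6,7,8,9}; box has {2,3,5,6,7,8,9} → only 4 remains.
(6,2) = 6: row 6 has {1,2,3,4,5,7,8,9}; col 2 has {1,2,3,4,5,7}; box has {1,2,3,4,5,7} → only 6 remains.
(7,8) = 2: row 7 has {1,3,4,5,6,7,8,9}; col 8 has {1,3,4,5,6,7,8,9}; box has {1,3,4,5,7,8,9} → only 2 remains.
(9,7) = 6: row 9 has {1,2,3,4,5,7,8,9}; col 7 has {2,3,5,7,8,9}; box has {1,2,3,4,5,7,8,9} → only 6 remains.

975823641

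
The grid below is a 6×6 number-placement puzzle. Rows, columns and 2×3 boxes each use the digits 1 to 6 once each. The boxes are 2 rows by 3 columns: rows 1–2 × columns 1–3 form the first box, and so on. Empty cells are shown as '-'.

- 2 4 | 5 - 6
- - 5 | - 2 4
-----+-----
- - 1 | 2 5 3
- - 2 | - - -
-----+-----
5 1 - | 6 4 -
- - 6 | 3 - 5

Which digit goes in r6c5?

r2c4 = 1: row 2 has {2,4,5}; col 4 has {2,3,5,6}; box has {2,4,5,6} → only 1 remains.
r4c4 = 4: row 4 has {2}; col 4 has {1,2,3,5,6}; box has {2,3,5} → only 4 remains.
r4c6 = 1: row 4 has {2,4}; col 6 has {3,4,5,6}; box has {2,3,4,5} → only 1 remains.
r5c3 = 3: row 5 has {1,4,5,6}; col 3 has {1,2,4,5,6}; box has {1,5,6} → only 3 remains.
r5c6 = 2: row 5 has {1,3,4,5,6}; col 6 has {1,3,4,5,6}; box has {3,4,5,6} → only 2 remains.
r6c2 = 4: row 6 has {3,5,6}; col 2 has {1,2}; box has {1,3,5,6} → only 4 remains.
r6c5 = 1: row 6 has {3,4,5,6}; col 5 has {2,4,5}; box has {2,3,4,5,6} → only 1 remains.

1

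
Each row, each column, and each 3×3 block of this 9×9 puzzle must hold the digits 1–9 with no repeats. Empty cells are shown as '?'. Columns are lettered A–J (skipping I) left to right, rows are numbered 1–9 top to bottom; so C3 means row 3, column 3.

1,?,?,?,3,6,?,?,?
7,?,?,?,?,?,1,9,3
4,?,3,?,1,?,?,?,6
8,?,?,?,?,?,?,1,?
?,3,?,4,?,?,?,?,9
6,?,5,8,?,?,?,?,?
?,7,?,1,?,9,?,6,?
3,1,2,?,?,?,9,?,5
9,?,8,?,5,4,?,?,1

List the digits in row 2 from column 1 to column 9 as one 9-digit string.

726548193

C1 = 9 (sole candidate).
C2 = 6: row 2 has {1,3,7,9}; col 3 has {2,3,5,8,9}; box has {1,3,4,7,9} → only 6 remains.
A5 = 2 (sole candidate).
A7 = 5 (sole candidate).
C7 = 4 (sole candidate).
B9 = 6 (sole candidate).
C4 = 7 (sole candidate).
C5 = 1 (sole candidate).
E2 = 4: in row 2, 4 can only go here (every other open cell in that row sees a 4).
D3 = 9 (hidden single in row 3).
F6 = 1 (hidden single in row 6).
G7 = 3 (hidden single in row 7).
H6 = 3 (hidden single in row 6).
H8 = 4 (hidden single in row 8).
D9 = 3 (hidden single in row 9).
F4 = 3 (hidden single in row 4).
E7 = 2 (hidden single in box 8).
J7 = 8 (sole candidate).
E8 = 8 (hidden single in column 5).
F8 = 7 (sole candidate).
F5 = 5 (sole candidate).
D8 = 6 (sole candidate).
D4 = 2 (sole candidate).
J4 = 4 (sole candidate).
D2 = 5: row 2 has {1,3,4,6,7,9}; col 4 has {1,2,3,4,6,8,9}; box has {1,3,4,6,9} → only 5 remains.
B4 = 9 (sole candidate).
E4 = 6 (sole candidate).
G4 = 5 (sole candidate).
E5 = 7 (sole candidate).
H5 = 8 (sole candidate).
B6 = 4 (sole candidate).
E6 = 9 (sole candidate).
D1 = 7 (sole candidate).
J1 = 2 (sole candidate).
G5 = 6 (sole candidate).
J6 = 7 (sole candidate).
H1 = 5 (sole candidate).
H3 = 7 (sole candidate).
G6 = 2 (sole candidate).
G9 = 7 (sole candidate).
H9 = 2 (sole candidate).
B1 = 8 (sole candidate).
G1 = 4 (sole candidate).
B2 = 2: row 2 has {1,3,4,5,6,7,9}; col 2 has {1,3,4,6,7,8,9}; box has {1,3,4,6,7,8,9} → only 2 remains.
F2 = 8: row 2 has {1,2,3,4,5,6,7,9}; col 6 has {1,3,4,5,6,7,9}; box has {1,3,4,5,6,7,9} → only 8 remains.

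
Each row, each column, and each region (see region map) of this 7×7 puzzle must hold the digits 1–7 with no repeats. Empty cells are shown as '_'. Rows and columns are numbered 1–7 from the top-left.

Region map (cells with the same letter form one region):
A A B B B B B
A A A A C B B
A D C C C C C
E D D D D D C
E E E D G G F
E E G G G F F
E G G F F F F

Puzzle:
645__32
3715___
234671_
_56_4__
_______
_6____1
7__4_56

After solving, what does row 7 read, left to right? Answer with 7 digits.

r1c5 = 1 (sole candidate).
r2c5 = 2 (sole candidate).
r2c7 = 4 (sole candidate).
r3c7 = 5 (sole candidate).
r4c1 = 1 (sole candidate).
r4c7 = 3 (sole candidate).
r5c2 = 2 (sole candidate).
r5c3 = 3 (sole candidate).
r5c7 = 7 (sole candidate).
r6c6 = 2 (sole candidate).
r7c2 = 1: row 7 has {4,5,6,7}; col 2 has {2,3,4,5,6,7}; region has {} → only 1 remains.
r7c3 = 2: row 7 has {1,4,5,6,7}; col 3 has {1,3,4,5,6}; region has {1} → only 2 remains.
r7c5 = 3: row 7 has {1,2,4,5,6,7}; col 5 has {1,2,4,7}; region has {1,2,4,5,6,7} → only 3 remains.

7124356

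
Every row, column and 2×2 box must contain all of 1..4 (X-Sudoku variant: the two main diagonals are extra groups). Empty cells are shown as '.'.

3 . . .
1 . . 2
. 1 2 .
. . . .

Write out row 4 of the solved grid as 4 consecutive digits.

2341

row 1, column 4 = 4 (sole candidate).
row 2, column 2 = 4 (sole candidate).
row 2, column 3 = 3 (sole candidate).
row 3, column 1 = 4 (sole candidate).
row 3, column 4 = 3 (sole candidate).
row 4, column 1 = 2: row 4 has {}; col 1 has {1,3,4}; box has {1,4}; anti-diagonal has {1,3,4} → only 2 remains.
row 4, column 2 = 3: row 4 has {2}; col 2 has {1,4}; box has {1,2,4} → only 3 remains.
row 4, column 4 = 1: row 4 has {2,3}; col 4 has {2,3,4}; box has {2,3}; main diagonal has {2,3,4} → only 1 remains.
row 1, column 2 = 2 (sole candidate).
row 1, column 3 = 1 (sole candidate).
row 4, column 3 = 4: row 4 has {1,2,3}; col 3 has {1,2,3}; box has {1,2,3} → only 4 remains.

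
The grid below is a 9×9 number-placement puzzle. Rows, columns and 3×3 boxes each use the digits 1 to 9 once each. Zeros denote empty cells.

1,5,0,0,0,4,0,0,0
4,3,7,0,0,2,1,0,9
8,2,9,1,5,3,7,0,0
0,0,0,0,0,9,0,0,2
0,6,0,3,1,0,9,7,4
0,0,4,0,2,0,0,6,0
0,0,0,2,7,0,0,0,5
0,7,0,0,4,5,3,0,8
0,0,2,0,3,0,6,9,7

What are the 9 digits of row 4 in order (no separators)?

row 1, column 3 = 6: row 1 has {1,4,5}; col 3 has {2,4,7,9}; box has {1,2,3,4,5,7,8,9} → only 6 remains.
row 1, column 9 = 3: row 1 has {1,4,5,6}; col 9 has {2,4,5,7,8,9}; box has {1,7,9} → only 3 remains.
row 3, column 8 = 4: row 3 has {1,2,3,5,7,8,9}; col 8 has {6,7,9}; box has {1,3,7,9} → only 4 remains.
row 3, column 9 = 6: row 3 has {1,2,3,4,5,7,8,9}; col 9 has {2,3,4,5,7,8,9}; box has {1,3,4,7,9} → only 6 remains.
row 5, column 6 = 8: row 5 has {1,3,4,6,7,9}; col 6 has {2,3,4,5,9}; box has {1,2,3,9} → only 8 remains.
row 6, column 6 = 7: row 6 has {2,4,6}; col 6 has {2,3,4,5,8,9}; box has {1,2,3,8,9} → only 7 remains.
row 6, column 9 = 1: row 6 has {2,4,6,7}; col 9 has {2,3,4,5,6,7,8,9}; box has {2,4,6,7,9} → only 1 remains.
row 7, column 7 = 4: row 7 has {2,5,7}; col 7 has {1,3,6,7,9}; box has {3,5,6,7,8,9} → only 4 remains.
row 7, column 8 = 1: row 7 has {2,4,5,7}; col 8 has {4,6,7,9}; box has {3,4,5,6,7,8,9} → only 1 remains.
row 8, column 3 = 1: row 8 has {3,4,5,7,8}; col 3 has {2,4,6,7,9}; box has {2,7} → only 1 remains.
row 8, column 8 = 2: row 8 has {1,3,4,5,7,8}; col 8 has {1,4,6,7,9}; box has {1,3,4,5,6,7,8,9} → only 2 remains.
row 9, column 1 = 5: row 9 has {2,3,6,7,9}; col 1 has {1,4,8}; box has {1,2,7} → only 5 remains.
row 9, column 4 = 8: row 9 has {2,3,5,6,7,9}; col 4 has {1,2,3}; box has {2,3,4,5,7} → only 8 remains.
row 9, column 6 = 1: row 9 has {2,3,5,6,7,8,9}; col 6 has {2,3,4,5,7,8,9}; box has {2,3,4,5,7,8} → only 1 remains.
row 1, column 8 = 8: row 1 has {1,3,4,5,6}; col 8 has {1,2,4,6,7,9}; box has {1,3,4,6,7,9} → only 8 remains.
row 2, column 4 = 6: row 2 has {1,2,3,4,7,9}; col 4 has {1,2,3,8}; box has {1,2,3,4,5} → only 6 remains.
row 2, column 5 = 8: row 2 has {1,2,3,4,6,7,9}; col 5 has {1,2,3,4,5,7}; box has {1,2,3,4,5,6} → only 8 remains.
row 2, column 8 = 5: row 2 has {1,2,3,4,6,7,8,9}; col 8 has {1,2,4,6,7,8,9}; box has {1,3,4,6,7,8,9} → only 5 remains.
row 4, column 5 = 6: row 4 has {2,9}; col 5 has {1,2,3,4,5,7,8}; box has {1,2,3,7,8,9} → only 6 remains.
row 4, column 8 = 3: row 4 has {2,6,9}; col 8 has {1,2,4,5,6,7,8,9}; box has {1,2,4,6,7,9} → only 3 remains.
row 5, column 1 = 2: row 5 has {1,3,4,6,7,8,9}; col 1 has {1,4,5,8}; box has {4,6} → only 2 remains.
row 5, column 3 = 5: row 5 has {1,2,3,4,6,7,8,9}; col 3 has {1,2,4,6,7,9}; box has {2,4,6} → only 5 remains.
row 6, column 4 = 5: row 6 has {1,2,4,6,7}; col 4 has {1,2,3,6,8}; box has {1,2,3,6,7,8,9} → only 5 remains.
row 6, column 7 = 8: row 6 has {1,2,4,5,6,7}; col 7 has {1,3,4,6,7,9}; box has {1,2,3,4,6,7,9} → only 8 remains.
row 7, column 6 = 6: row 7 has {1,2,4,5,7}; col 6 has {1,2,3,4,5,7,8,9}; box has {1,2,3,4,5,7,8} → only 6 remains.
row 8, column 4 = 9: row 8 has {1,2,3,4,5,7,8}; col 4 has {1,2,3,5,6,8}; box has {1,2,3,4,5,6,7,8} → only 9 remains.
row 9, column 2 = 4: row 9 has {1,2,3,5,6,7,8,9}; col 2 has {2,3,5,6,7}; box has {1,2,5,7} → only 4 remains.
row 1, column 4 = 7: row 1 has {1,3,4,5,6,8}; col 4 has {1,2,3,5,6,8,9}; box has {1,2,3,4,5,6,8} → only 7 remains.
row 1, column 5 = 9: row 1 has {1,3,4,5,6,7,8}; col 5 has {1,2,3,4,5,6,7,8}; box has {1,2,3,4,5,6,7,8} → only 9 remains.
row 1, column 7 = 2: row 1 has {1,3,4,5,6,7,8,9}; col 7 has {1,3,4,6,7,8,9}; box has {1,3,4,5,6,7,8,9} → only 2 remains.
row 4, column 1 = 7: row 4 has {2,3,6,9}; col 1 has {1,2,4,5,8}; box has {2,4,5,6} → only 7 remains.
row 4, column 3 = 8: row 4 has {2,3,6,7,9}; col 3 has {1,2,4,5,6,7,9}; box has {2,4,5,6,7} → only 8 remains.
row 4, column 4 = 4: row 4 has {2,3,6,7,8,9}; col 4 has {1,2,3,5,6,7,8,9}; box has {1,2,3,5,6,7,8,9} → only 4 remains.
row 4, column 7 = 5: row 4 has {2,3,4,6,7,8,9}; col 7 has {1,2,3,4,6,7,8,9}; box has {1,2,3,4,6,7,8,9} → only 5 remains.
row 6, column 2 = 9: row 6 has {1,2,4,5,6,7,8}; col 2 has {2,3,4,5,6,7}; box has {2,4,5,6,7,8} → only 9 remains.
row 7, column 2 = 8: row 7 has {1,2,4,5,6,7}; col 2 has {2,3,4,5,6,7,9}; box has {1,2,4,5,7} → only 8 remains.
row 7, column 3 = 3: row 7 has {1,2,4,5,6,7,8}; col 3 has {1,2,4,5,6,7,8,9}; box has {1,2,4,5,7,8} → only 3 remains.
row 8, column 1 = 6: row 8 has {1,2,3,4,5,7,8,9}; col 1 has {1,2,4,5,7,8}; box has {1,2,3,4,5,7,8} → only 6 remains.
row 4, column 2 = 1: row 4 has {2,3,4,5,6,7,8,9}; col 2 has {2,3,4,5,6,7,8,9}; box has {2,4,5,6,7,8,9} → only 1 remains.

718469532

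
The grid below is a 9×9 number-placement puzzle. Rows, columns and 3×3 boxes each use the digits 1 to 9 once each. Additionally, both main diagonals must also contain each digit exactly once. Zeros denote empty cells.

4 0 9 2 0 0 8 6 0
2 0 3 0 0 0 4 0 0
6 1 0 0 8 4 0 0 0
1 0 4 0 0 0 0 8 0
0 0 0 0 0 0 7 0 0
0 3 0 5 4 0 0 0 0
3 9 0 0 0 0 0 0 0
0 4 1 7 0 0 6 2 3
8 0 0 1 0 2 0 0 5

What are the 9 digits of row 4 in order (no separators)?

164327589

R3C3 = 7: row 3 has {1,4,6,8}; col 3 has {1,3,4,9}; box has {1,2,3,4,6,9}; main diagonal has {2,4,5} → only 7 remains.
R7C7 = 1: row 7 has {3,9}; col 7 has {4,6,7,8}; box has {2,3,5,6}; main diagonal has {2,4,5,7} → only 1 remains.
R8C1 = 5: row 8 has {1,2,3,4,6,7}; col 1 has {1,2,3,4,6,8}; box has {1,3,4,8,9} → only 5 remains.
R8C5 = 9: row 8 has {1,2,3,4,5,6,7}; col 5 has {4,8}; box has {1,2,7} → only 9 remains.
R8C6 = 8: row 8 has {1,2,3,4,5,6,7,9}; col 6 has {2,4}; box has {1,2,7,9} → only 8 remains.
R9C3 = 6: row 9 has {1,2,5,8}; col 3 has {1,3,4,7,9}; box has {1,3,4,5,8,9} → only 6 remains.
R9C5 = 3: row 9 has {1,2,5,6,8}; col 5 has {4,8,9}; box has {1,2,7,8,9} → only 3 remains.
R9C7 = 9: row 9 has {1,2,3,5,6,8}; col 7 has {1,4,6,7,8}; box has {1,2,3,5,6} → only 9 remains.
R1C2 = 5: row 1 has {2,4,6,8,9}; col 2 has {1,3,4,9}; box has {1,2,3,4,6,7,9} → only 5 remains.
R2C2 = 8: row 2 has {2,3,4}; col 2 has {1,3,4,5,9}; box has {1,2,3,4,5,6,7,9}; main diagonal has {1,2,4,5,7} → only 8 remains.
R5C1 = 9: row 5 has {7}; col 1 has {1,2,3,4,5,6,8}; box has {1,3,4} → only 9 remains.
R5C5 = 6: row 5 has {7,9}; col 5 has {3,4,8,9}; box has {4,5}; main diagonal has {1,2,4,5,7,8}; anti-diagonal has {4,5,8} → only 6 remains.
R6C1 = 7: row 6 has {3,4,5}; col 1 has {1,2,3,4,5,6,8,9}; box has {1,3,4,9} → only 7 remains.
R6C6 = 9: row 6 has {3,4,5,7}; col 6 has {2,4,8}; box has {4,5,6}; main diagonal has {1,2,4,5,6,7,8} → only 9 remains.
R6C7 = 2: row 6 has {3,4,5,7,9}; col 7 has {1,4,6,7,8,9}; box has {7,8} → only 2 remains.
R6C8 = 1: row 6 has {2,3,4,5,7,9}; col 8 has {2,6,8}; box has {2,7,8} → only 1 remains.
R6C9 = 6: row 6 has {1,2,3,4,5,7,9}; col 9 has {3,5}; box has {1,2,7,8} → only 6 remains.
R7C3 = 2: row 7 has {1,3,9}; col 3 has {1,3,4,6,7,9}; box has {1,3,4,5,6,8,9}; anti-diagonal has {4,5,6,8} → only 2 remains.
R7C5 = 5: row 7 has {1,2,3,9}; col 5 has {3,4,6,8,9}; box has {1,2,3,7,8,9} → only 5 remains.
R7C6 = 6: row 7 has {1,2,3,5,9}; col 6 has {2,4,8,9}; box has {1,2,3,5,7,8,9} → only 6 remains.
R9C2 = 7: row 9 has {1,2,3,5,6,8,9}; col 2 has {1,3,4,5,8,9}; box has {1,2,3,4,5,6,8,9} → only 7 remains.
R9C8 = 4: row 9 has {1,2,3,5,6,7,8,9}; col 8 has {1,2,6,8}; box has {1,2,3,5,6,9} → only 4 remains.
R3C7 = 3: row 3 has {1,4,6,7,8}; col 7 has {1,2,4,6,7,8,9}; box has {4,6,8}; anti-diagonal has {2,4,5,6,8} → only 3 remains.
R4C4 = 3: row 4 has {1,4,8}; col 4 has {1,2,5,7}; box has {4,5,6,9}; main diagonal has {1,2,4,5,6,7,8,9} → only 3 remains.
R4C6 = 7: row 4 has {1,3,4,8}; col 6 has {2,4,6,8,9}; box has {3,4,5,6,9}; anti-diagonal has {2,3,4,5,6,8} → only 7 remains.
R4C7 = 5: row 4 has {1,3,4,7,8}; col 7 has {1,2,3,4,6,7,8,9}; box has {1,2,6,7,8} → only 5 remains.
R4C9 = 9: row 4 has {1,3,4,5,7,8}; col 9 has {3,5,6}; box has {1,2,5,6,7,8} → only 9 remains.
R5C2 = 2: row 5 has {6,7,9}; col 2 has {1,3,4,5,7,8,9}; box has {1,3,4,7,9} → only 2 remains.
R5C4 = 8: row 5 has {2,6,7,9}; col 4 has {1,2,3,5,7}; box has {3,4,5,6,7,9} → only 8 remains.
R5C6 = 1: row 5 has {2,6,7,8,9}; col 6 has {2,4,6,7,8,9}; box has {3,4,5,6,7,8,9} → only 1 remains.
R5C8 = 3: row 5 has {1,2,6,7,8,9}; col 8 has {1,2,4,6,8}; box has {1,2,5,6,7,8,9} → only 3 remains.
R5C9 = 4: row 5 has {1,2,3,6,7,8,9}; col 9 has {3,5,6,9}; box has {1,2,3,5,6,7,8,9} → only 4 remains.
R6C3 = 8: row 6 has {1,2,3,4,5,6,7,9}; col 3 has {1,2,3,4,6,7,9}; box has {1,2,3,4,7,9} → only 8 remains.
R7C4 = 4: row 7 has {1,2,3,5,6,9}; col 4 has {1,2,3,5,7,8}; box has {1,2,3,5,6,7,8,9} → only 4 remains.
R7C8 = 7: row 7 has {1,2,3,4,5,6,9}; col 8 has {1,2,3,4,6,8}; box has {1,2,3,4,5,6,9} → only 7 remains.
R7C9 = 8: row 7 has {1,2,3,4,5,6,7,9}; col 9 has {3,4,5,6,9}; box has {1,2,3,4,5,6,7,9} → only 8 remains.
R1C6 = 3: row 1 has {2,4,5,6,8,9}; col 6 has {1,2,4,6,7,8,9}; box has {2,4,8} → only 3 remains.
R1C9 = 1: row 1 has {2,3,4,5,6,8,9}; col 9 has {3,4,5,6,8,9}; box has {3,4,6,8}; anti-diagonal has {2,3,4,5,6,7,8} → only 1 remains.
R2C6 = 5: row 2 has {2,3,4,8}; col 6 has {1,2,3,4,6,7,8,9}; box has {2,3,4,8} → only 5 remains.
R2C8 = 9: row 2 has {2,3,4,5,8}; col 8 has {1,2,3,4,6,7,8}; box has {1,3,4,6,8}; anti-diagonal has {1,2,3,4,5,6,7,8} → only 9 remains.
R2C9 = 7: row 2 has {2,3,4,5,8,9}; col 9 has {1,3,4,5,6,8,9}; box has {1,3,4,6,8,9} → only 7 remains.
R3C4 = 9: row 3 has {1,3,4,6,7,8}; col 4 has {1,2,3,4,5,7,8}; box has {2,3,4,5,8} → only 9 remains.
R3C8 = 5: row 3 has {1,3,4,6,7,8,9}; col 8 has {1,2,3,4,6,7,8,9}; box has {1,3,4,6,7,8,9} → only 5 remains.
R3C9 = 2: row 3 has {1,3,4,5,6,7,8,9}; col 9 has {1,3,4,5,6,7,8,9}; box has {1,3,4,5,6,7,8,9} → only 2 remains.
R4C2 = 6: row 4 has {1,3,4,5,7,8,9}; col 2 has {1,2,3,4,5,7,8,9}; box has {1,2,3,4,7,8,9} → only 6 remains.
R4C5 = 2: row 4 has {1,3,4,5,6,7,8,9}; col 5 has {3,4,5,6,8,9}; box has {1,3,4,5,6,7,8,9} → only 2 remains.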